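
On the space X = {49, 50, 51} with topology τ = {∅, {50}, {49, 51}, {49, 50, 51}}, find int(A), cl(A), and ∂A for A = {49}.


int(A) = ∅, cl(A) = {49, 51}, ∂A = {49, 51}.

Closed sets in (X, τ) are complements of opens:
  closed(X, τ) = {∅, {50}, {49, 51}, {49, 50, 51}}.
int(A) = ⋃ {U ∈ τ : U ⊆ A}. Opens contained in A: ∅.
Taking the union of these: int(A) = ∅.
cl(A) = ⋂ {C closed : A ⊆ C}. Closed sets containing A: {49, 51}, {49, 50, 51}.
Intersecting these: cl(A) = {49, 51}.
∂A = cl(A) ∖ int(A) = {49, 51} ∖ ∅ = {49, 51}.


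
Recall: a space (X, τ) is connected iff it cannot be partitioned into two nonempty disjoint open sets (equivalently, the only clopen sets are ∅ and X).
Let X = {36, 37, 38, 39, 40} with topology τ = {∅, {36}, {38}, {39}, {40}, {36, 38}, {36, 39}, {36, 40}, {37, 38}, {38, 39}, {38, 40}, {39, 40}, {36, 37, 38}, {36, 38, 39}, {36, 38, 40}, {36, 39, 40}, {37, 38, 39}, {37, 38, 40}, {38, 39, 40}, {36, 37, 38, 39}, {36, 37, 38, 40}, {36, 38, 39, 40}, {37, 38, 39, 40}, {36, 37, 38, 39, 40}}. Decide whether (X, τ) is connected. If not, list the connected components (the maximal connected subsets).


(X, τ) is disconnected; components = [{36}, {39}, {40}, {37, 38}].

Find clopen sets (U ∈ τ with X ∖ U ∈ τ):
  U = ∅, X ∖ U = {36, 37, 38, 39, 40} — both open, so U is clopen.
  U = {36}, X ∖ U = {37, 38, 39, 40} — both open, so U is clopen.
  U = {39}, X ∖ U = {36, 37, 38, 40} — both open, so U is clopen.
  U = {40}, X ∖ U = {36, 37, 38, 39} — both open, so U is clopen.
  U = {36, 39}, X ∖ U = {37, 38, 40} — both open, so U is clopen.
  U = {36, 40}, X ∖ U = {37, 38, 39} — both open, so U is clopen.
  U = {37, 38}, X ∖ U = {36, 39, 40} — both open, so U is clopen.
  U = {39, 40}, X ∖ U = {36, 37, 38} — both open, so U is clopen.
  U = {36, 37, 38}, X ∖ U = {39, 40} — both open, so U is clopen.
  U = {36, 39, 40}, X ∖ U = {37, 38} — both open, so U is clopen.
  U = {37, 38, 39}, X ∖ U = {36, 40} — both open, so U is clopen.
  U = {37, 38, 40}, X ∖ U = {36, 39} — both open, so U is clopen.
  U = {36, 37, 38, 39}, X ∖ U = {40} — both open, so U is clopen.
  U = {36, 37, 38, 40}, X ∖ U = {39} — both open, so U is clopen.
  U = {37, 38, 39, 40}, X ∖ U = {36} — both open, so U is clopen.
  U = {36, 37, 38, 39, 40}, X ∖ U = ∅ — both open, so U is clopen.
Nontrivial clopen(s) exist: e.g. {40}. So (X, τ) is disconnected.
Compute connected components by grouping points that agree on all clopens:
  component: {36}
  component: {39}
  component: {40}
  component: {37, 38}


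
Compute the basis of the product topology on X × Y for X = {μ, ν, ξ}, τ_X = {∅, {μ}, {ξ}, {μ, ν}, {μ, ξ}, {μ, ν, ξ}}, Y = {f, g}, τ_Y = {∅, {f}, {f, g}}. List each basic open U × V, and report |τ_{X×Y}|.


Basis B = {∅ × ∅, {μ} × {f}, {ξ} × {f}, {μ} × {f, g}, {μ, ν} × {f}, {μ, ξ} × {f}, {ξ} × {f, g}, {μ, ν, ξ} × {f}, {μ, ν} × {f, g}, {μ, ξ} × {f, g}, {μ, ν, ξ} × {f, g}}; |τ_{X×Y}| = 18.

Enumerate products U × V with U ∈ τ_X, V ∈ τ_Y (deduplicated):
  ∅ × ∅ = {} (∅)
  {μ} × {f} = {(μ,f)}
  {ξ} × {f} = {(ξ,f)}
  {μ} × {f, g} = {(μ,f), (μ,g)}
  {μ, ν} × {f} = {(μ,f), (ν,f)}
  {μ, ξ} × {f} = {(μ,f), (ξ,f)}
  {ξ} × {f, g} = {(ξ,f), (ξ,g)}
  {μ, ν, ξ} × {f} = {(μ,f), (ν,f), (ξ,f)}
  {μ, ν} × {f, g} = {(μ,f), (μ,g), (ν,f), (ν,g)}
  {μ, ξ} × {f, g} = {(μ,f), (μ,g), (ξ,f), (ξ,g)}
  {μ, ν, ξ} × {f, g} = {(μ,f), (μ,g), (ν,f), (ν,g), (ξ,f), (ξ,g)}
These 11 distinct sets form the basis B.
Close under arbitrary unions to get τ_{X×Y}; counting gives |τ_{X×Y}| = 18.


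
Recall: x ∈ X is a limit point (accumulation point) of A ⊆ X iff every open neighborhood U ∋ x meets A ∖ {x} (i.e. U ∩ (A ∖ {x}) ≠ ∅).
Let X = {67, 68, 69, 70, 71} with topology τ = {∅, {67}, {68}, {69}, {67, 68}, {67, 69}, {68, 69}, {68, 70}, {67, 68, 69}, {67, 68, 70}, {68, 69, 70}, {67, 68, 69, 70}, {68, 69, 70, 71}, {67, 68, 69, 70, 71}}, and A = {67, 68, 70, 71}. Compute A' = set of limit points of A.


A' = {70, 71}

For each x ∈ X, list the open sets U ∈ τ with x ∈ U, then check whether U ∩ (A ∖ {x}) ≠ ∅ for every such U.
  x = 67: open {67} ∋ x has {67} ∩ (A ∖ {67}) = ∅, so x is NOT a limit point.
  x = 68: open {68} ∋ x has {68} ∩ (A ∖ {68}) = ∅, so x is NOT a limit point.
  x = 69: open {69} ∋ x has {69} ∩ (A ∖ {69}) = ∅, so x is NOT a limit point.
  x = 70: opens ∋ x are {68, 70}, {67, 68, 70}, {68, 69, 70}, {67, 68, 69, 70}, {68, 69, 70, 71}, {67, 68, 69, 70, 71}; each meets A ∖ {70}, so x IS a limit point.
  x = 71: opens ∋ x are {68, 69, 70, 71}, {67, 68, 69, 70, 71}; each meets A ∖ {71}, so x IS a limit point.
Collecting: A' = {70, 71}.


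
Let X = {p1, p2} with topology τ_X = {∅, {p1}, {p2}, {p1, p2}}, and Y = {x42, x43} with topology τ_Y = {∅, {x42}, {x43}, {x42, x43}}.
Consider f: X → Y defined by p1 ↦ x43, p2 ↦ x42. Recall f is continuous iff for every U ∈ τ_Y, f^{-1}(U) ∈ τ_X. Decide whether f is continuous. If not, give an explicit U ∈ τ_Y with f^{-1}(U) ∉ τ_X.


f IS continuous.

Compute f^{-1}(U) for each U ∈ τ_Y:
  U = ∅: f^{-1}(U) = ∅ ∈ τ_X ✓.
  U = {x42}: f^{-1}(U) = {p2} ∈ τ_X ✓.
  U = {x43}: f^{-1}(U) = {p1} ∈ τ_X ✓.
  U = {x42, x43}: f^{-1}(U) = {p1, p2} ∈ τ_X ✓.
Every preimage lies in τ_X, so f IS continuous.


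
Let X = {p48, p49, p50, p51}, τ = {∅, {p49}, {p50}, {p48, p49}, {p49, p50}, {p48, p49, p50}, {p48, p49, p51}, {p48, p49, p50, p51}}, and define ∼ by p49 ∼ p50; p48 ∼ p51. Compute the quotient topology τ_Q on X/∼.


X/∼ = {[p48=p51], [p49=p50]}; |τ_Q| = 3.

Equivalence classes: [p48=p51], [p49=p50].
Quotient map π: X → X/∼ sends p48 ↦ [p48=p51], p49 ↦ [p49=p50], p50 ↦ [p49=p50], p51 ↦ [p48=p51].
For each subset V ⊆ X/∼, compute π^{-1}(V) ⊆ X and check whether π^{-1}(V) ∈ τ. V is open in τ_Q iff π^{-1}(V) ∈ τ.
  V = {}: π^{-1}(V) = ∅ ∈ τ ✓.
  V = {[p48=p51]}: π^{-1}(V) = {p48, p51} ∉ τ ✗.
  V = {[p49=p50]}: π^{-1}(V) = {p49, p50} ∈ τ ✓.
  V = {[p48=p51], [p49=p50]}: π^{-1}(V) = {p48, p49, p50, p51} ∈ τ ✓.
Open sets in the quotient: τ_Q = {{}, {[p49=p50]}, {[p48=p51], [p49=p50]}} (3 elements).


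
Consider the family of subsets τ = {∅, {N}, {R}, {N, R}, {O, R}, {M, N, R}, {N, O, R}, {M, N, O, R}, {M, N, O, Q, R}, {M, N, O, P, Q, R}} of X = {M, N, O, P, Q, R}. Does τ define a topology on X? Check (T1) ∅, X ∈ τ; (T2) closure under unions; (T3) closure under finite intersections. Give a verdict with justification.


τ IS a topology on X.

Axiom (T1): ∅ ∈ τ? Yes; X ∈ τ? Yes.
Axiom (T2/T3): check pairwise unions and intersections of members of τ.
All pairwise intersections and unions checked — each lies in τ. Therefore τ satisfies (T1), (T2), (T3): it IS a topology on X.


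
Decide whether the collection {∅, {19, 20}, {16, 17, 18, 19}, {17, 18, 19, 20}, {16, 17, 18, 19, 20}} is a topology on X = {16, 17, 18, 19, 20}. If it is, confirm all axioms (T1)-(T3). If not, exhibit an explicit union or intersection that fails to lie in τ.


τ is NOT a topology on X.

Axiom (T1): ∅ ∈ τ? Yes; X ∈ τ? Yes.
Axiom (T2/T3): check pairwise unions and intersections of members of τ.
Counterexample for (T3): {19, 20} ∩ {16, 17, 18, 19} = {19} ∉ τ. Therefore τ is NOT a topology.


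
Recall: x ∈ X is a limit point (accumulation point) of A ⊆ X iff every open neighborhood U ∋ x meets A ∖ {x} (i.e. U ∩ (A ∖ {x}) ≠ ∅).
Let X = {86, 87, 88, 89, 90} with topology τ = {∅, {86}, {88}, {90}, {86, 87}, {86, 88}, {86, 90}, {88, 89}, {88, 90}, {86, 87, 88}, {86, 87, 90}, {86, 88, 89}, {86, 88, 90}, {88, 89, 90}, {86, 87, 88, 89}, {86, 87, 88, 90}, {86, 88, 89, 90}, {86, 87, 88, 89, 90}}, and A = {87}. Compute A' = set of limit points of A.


A' = ∅

For each x ∈ X, list the open sets U ∈ τ with x ∈ U, then check whether U ∩ (A ∖ {x}) ≠ ∅ for every such U.
  x = 86: open {86} ∋ x has {86} ∩ (A ∖ {86}) = ∅, so x is NOT a limit point.
  x = 87: open {86, 87} ∋ x has {86, 87} ∩ (A ∖ {87}) = ∅, so x is NOT a limit point.
  x = 88: open {88} ∋ x has {88} ∩ (A ∖ {88}) = ∅, so x is NOT a limit point.
  x = 89: open {88, 89} ∋ x has {88, 89} ∩ (A ∖ {89}) = ∅, so x is NOT a limit point.
  x = 90: open {90} ∋ x has {90} ∩ (A ∖ {90}) = ∅, so x is NOT a limit point.
Collecting: A' = ∅.


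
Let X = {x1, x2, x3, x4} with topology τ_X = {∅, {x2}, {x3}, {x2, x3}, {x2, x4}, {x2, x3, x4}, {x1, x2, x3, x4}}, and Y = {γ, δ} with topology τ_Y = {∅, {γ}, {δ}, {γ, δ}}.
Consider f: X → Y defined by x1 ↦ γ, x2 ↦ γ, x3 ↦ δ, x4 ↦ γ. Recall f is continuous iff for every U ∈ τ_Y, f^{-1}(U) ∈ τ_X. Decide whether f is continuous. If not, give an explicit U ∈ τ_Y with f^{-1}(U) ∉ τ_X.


f is NOT continuous.

Compute f^{-1}(U) for each U ∈ τ_Y:
  U = ∅: f^{-1}(U) = ∅ ∈ τ_X ✓.
  U = {γ}: f^{-1}(U) = {x1, x2, x4} ∉ τ_X ✗.
  U = {δ}: f^{-1}(U) = {x3} ∈ τ_X ✓.
  U = {γ, δ}: f^{-1}(U) = {x1, x2, x3, x4} ∈ τ_X ✓.
Found U = {γ} with f^{-1}(U) = {x1, x2, x4} not in τ_X. Therefore f is NOT continuous.


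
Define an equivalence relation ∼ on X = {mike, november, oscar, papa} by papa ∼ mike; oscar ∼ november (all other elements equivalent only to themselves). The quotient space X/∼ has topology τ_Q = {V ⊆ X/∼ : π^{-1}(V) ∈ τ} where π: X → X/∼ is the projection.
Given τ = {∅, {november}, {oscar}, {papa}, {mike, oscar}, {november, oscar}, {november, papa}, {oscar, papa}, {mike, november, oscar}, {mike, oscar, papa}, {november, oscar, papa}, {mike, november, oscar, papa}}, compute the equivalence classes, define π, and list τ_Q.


X/∼ = {[mike=papa], [november=oscar]}; |τ_Q| = 3.

Equivalence classes: [mike=papa], [november=oscar].
Quotient map π: X → X/∼ sends mike ↦ [mike=papa], november ↦ [november=oscar], oscar ↦ [november=oscar], papa ↦ [mike=papa].
For each subset V ⊆ X/∼, compute π^{-1}(V) ⊆ X and check whether π^{-1}(V) ∈ τ. V is open in τ_Q iff π^{-1}(V) ∈ τ.
  V = {}: π^{-1}(V) = ∅ ∈ τ ✓.
  V = {[mike=papa]}: π^{-1}(V) = {mike, papa} ∉ τ ✗.
  V = {[november=oscar]}: π^{-1}(V) = {november, oscar} ∈ τ ✓.
  V = {[mike=papa], [november=oscar]}: π^{-1}(V) = {mike, november, oscar, papa} ∈ τ ✓.
Open sets in the quotient: τ_Q = {{}, {[november=oscar]}, {[mike=papa], [november=oscar]}} (3 elements).


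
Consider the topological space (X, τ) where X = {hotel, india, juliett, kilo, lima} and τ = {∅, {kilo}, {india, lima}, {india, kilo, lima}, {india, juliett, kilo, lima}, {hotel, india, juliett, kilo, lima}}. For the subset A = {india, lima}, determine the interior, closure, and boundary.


int(A) = {india, lima}, cl(A) = {hotel, india, juliett, lima}, ∂A = {hotel, juliett}.

Closed sets in (X, τ) are complements of opens:
  closed(X, τ) = {∅, {hotel}, {hotel, juliett}, {hotel, juliett, kilo}, {hotel, india, juliett, lima}, {hotel, india, juliett, kilo, lima}}.
int(A) = ⋃ {U ∈ τ : U ⊆ A}. Opens contained in A: ∅, {india, lima}.
Taking the union of these: int(A) = {india, lima}.
cl(A) = ⋂ {C closed : A ⊆ C}. Closed sets containing A: {hotel, india, juliett, lima}, {hotel, india, juliett, kilo, lima}.
Intersecting these: cl(A) = {hotel, india, juliett, lima}.
∂A = cl(A) ∖ int(A) = {hotel, india, juliett, lima} ∖ {india, lima} = {hotel, juliett}.


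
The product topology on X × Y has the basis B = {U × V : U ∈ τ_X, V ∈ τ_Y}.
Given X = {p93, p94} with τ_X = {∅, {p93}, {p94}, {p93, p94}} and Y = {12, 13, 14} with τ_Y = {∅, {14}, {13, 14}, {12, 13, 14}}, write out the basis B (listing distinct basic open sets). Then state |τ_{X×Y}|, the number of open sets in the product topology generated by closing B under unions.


Basis B = {∅ × ∅, {p93} × {14}, {p94} × {14}, {p93} × {13, 14}, {p93, p94} × {14}, {p94} × {13, 14}, {p93} × {12, 13, 14}, {p94} × {12, 13, 14}, {p93, p94} × {13, 14}, {p93, p94} × {12, 13, 14}}; |τ_{X×Y}| = 16.

Enumerate products U × V with U ∈ τ_X, V ∈ τ_Y (deduplicated):
  ∅ × ∅ = {} (∅)
  {p93} × {14} = {(p93,14)}
  {p94} × {14} = {(p94,14)}
  {p93} × {13, 14} = {(p93,13), (p93,14)}
  {p93, p94} × {14} = {(p93,14), (p94,14)}
  {p94} × {13, 14} = {(p94,13), (p94,14)}
  {p93} × {12, 13, 14} = {(p93,12), (p93,13), (p93,14)}
  {p94} × {12, 13, 14} = {(p94,12), (p94,13), (p94,14)}
  {p93, p94} × {13, 14} = {(p93,13), (p93,14), (p94,13), (p94,14)}
  {p93, p94} × {12, 13, 14} = {(p93,12), (p93,13), (p93,14), (p94,12), (p94,13), (p94,14)}
These 10 distinct sets form the basis B.
Close under arbitrary unions to get τ_{X×Y}; counting gives |τ_{X×Y}| = 16.


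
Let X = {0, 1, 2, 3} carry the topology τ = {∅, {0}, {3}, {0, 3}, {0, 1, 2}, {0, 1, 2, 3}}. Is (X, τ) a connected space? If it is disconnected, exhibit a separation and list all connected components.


(X, τ) is disconnected; components = [{3}, {0, 1, 2}].

Find clopen sets (U ∈ τ with X ∖ U ∈ τ):
  U = ∅, X ∖ U = {0, 1, 2, 3} — both open, so U is clopen.
  U = {3}, X ∖ U = {0, 1, 2} — both open, so U is clopen.
  U = {0, 1, 2}, X ∖ U = {3} — both open, so U is clopen.
  U = {0, 1, 2, 3}, X ∖ U = ∅ — both open, so U is clopen.
Nontrivial clopen(s) exist: e.g. {0, 1, 2}. So (X, τ) is disconnected.
Compute connected components by grouping points that agree on all clopens:
  component: {3}
  component: {0, 1, 2}


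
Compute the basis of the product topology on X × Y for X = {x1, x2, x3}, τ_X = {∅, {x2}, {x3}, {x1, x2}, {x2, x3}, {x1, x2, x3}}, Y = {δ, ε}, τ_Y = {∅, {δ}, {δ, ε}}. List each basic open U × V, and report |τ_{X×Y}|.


Basis B = {∅ × ∅, {x2} × {δ}, {x3} × {δ}, {x1, x2} × {δ}, {x2} × {δ, ε}, {x2, x3} × {δ}, {x3} × {δ, ε}, {x1, x2, x3} × {δ}, {x1, x2} × {δ, ε}, {x2, x3} × {δ, ε}, {x1, x2, x3} × {δ, ε}}; |τ_{X×Y}| = 18.

Enumerate products U × V with U ∈ τ_X, V ∈ τ_Y (deduplicated):
  ∅ × ∅ = {} (∅)
  {x2} × {δ} = {(x2,δ)}
  {x3} × {δ} = {(x3,δ)}
  {x1, x2} × {δ} = {(x1,δ), (x2,δ)}
  {x2} × {δ, ε} = {(x2,δ), (x2,ε)}
  {x2, x3} × {δ} = {(x2,δ), (x3,δ)}
  {x3} × {δ, ε} = {(x3,δ), (x3,ε)}
  {x1, x2, x3} × {δ} = {(x1,δ), (x2,δ), (x3,δ)}
  {x1, x2} × {δ, ε} = {(x1,δ), (x1,ε), (x2,δ), (x2,ε)}
  {x2, x3} × {δ, ε} = {(x2,δ), (x2,ε), (x3,δ), (x3,ε)}
  {x1, x2, x3} × {δ, ε} = {(x1,δ), (x1,ε), (x2,δ), (x2,ε), (x3,δ), (x3,ε)}
These 11 distinct sets form the basis B.
Close under arbitrary unions to get τ_{X×Y}; counting gives |τ_{X×Y}| = 18.


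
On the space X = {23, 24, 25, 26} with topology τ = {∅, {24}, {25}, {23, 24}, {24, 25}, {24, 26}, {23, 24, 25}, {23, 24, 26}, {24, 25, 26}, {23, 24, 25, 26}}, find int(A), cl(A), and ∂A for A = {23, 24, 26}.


int(A) = {23, 24, 26}, cl(A) = {23, 24, 26}, ∂A = ∅.

Closed sets in (X, τ) are complements of opens:
  closed(X, τ) = {∅, {23}, {25}, {26}, {23, 25}, {23, 26}, {25, 26}, {23, 24, 26}, {23, 25, 26}, {23, 24, 25, 26}}.
int(A) = ⋃ {U ∈ τ : U ⊆ A}. Opens contained in A: ∅, {24}, {23, 24}, {24, 26}, {23, 24, 26}.
Taking the union of these: int(A) = {23, 24, 26}.
cl(A) = ⋂ {C closed : A ⊆ C}. Closed sets containing A: {23, 24, 26}, {23, 24, 25, 26}.
Intersecting these: cl(A) = {23, 24, 26}.
∂A = cl(A) ∖ int(A) = {23, 24, 26} ∖ {23, 24, 26} = ∅.


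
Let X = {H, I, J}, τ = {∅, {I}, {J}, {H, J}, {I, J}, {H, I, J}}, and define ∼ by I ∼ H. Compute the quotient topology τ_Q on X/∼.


X/∼ = {[H=I], [J]}; |τ_Q| = 3.

Equivalence classes: [H=I], [J].
Quotient map π: X → X/∼ sends H ↦ [H=I], I ↦ [H=I], J ↦ [J].
For each subset V ⊆ X/∼, compute π^{-1}(V) ⊆ X and check whether π^{-1}(V) ∈ τ. V is open in τ_Q iff π^{-1}(V) ∈ τ.
  V = {}: π^{-1}(V) = ∅ ∈ τ ✓.
  V = {[H=I]}: π^{-1}(V) = {H, I} ∉ τ ✗.
  V = {[J]}: π^{-1}(V) = {J} ∈ τ ✓.
  V = {[H=I], [J]}: π^{-1}(V) = {H, I, J} ∈ τ ✓.
Open sets in the quotient: τ_Q = {{}, {[J]}, {[H=I], [J]}} (3 elements).


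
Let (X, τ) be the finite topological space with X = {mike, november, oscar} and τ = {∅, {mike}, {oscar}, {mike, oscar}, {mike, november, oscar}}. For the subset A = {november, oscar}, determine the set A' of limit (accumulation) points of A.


A' = {november}

For each x ∈ X, list the open sets U ∈ τ with x ∈ U, then check whether U ∩ (A ∖ {x}) ≠ ∅ for every such U.
  x = mike: open {mike} ∋ x has {mike} ∩ (A ∖ {mike}) = ∅, so x is NOT a limit point.
  x = november: opens ∋ x are {mike, november, oscar}; each meets A ∖ {november}, so x IS a limit point.
  x = oscar: open {oscar} ∋ x has {oscar} ∩ (A ∖ {oscar}) = ∅, so x is NOT a limit point.
Collecting: A' = {november}.


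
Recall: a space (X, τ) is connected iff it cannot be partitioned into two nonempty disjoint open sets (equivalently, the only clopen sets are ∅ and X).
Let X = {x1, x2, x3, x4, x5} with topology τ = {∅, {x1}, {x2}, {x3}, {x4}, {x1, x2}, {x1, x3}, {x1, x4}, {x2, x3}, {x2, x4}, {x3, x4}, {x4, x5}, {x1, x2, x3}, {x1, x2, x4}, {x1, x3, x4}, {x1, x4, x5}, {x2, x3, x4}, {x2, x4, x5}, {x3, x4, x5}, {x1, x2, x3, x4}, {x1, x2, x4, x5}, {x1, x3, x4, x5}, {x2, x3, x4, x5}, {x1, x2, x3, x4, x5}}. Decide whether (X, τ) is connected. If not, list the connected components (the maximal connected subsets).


(X, τ) is disconnected; components = [{x1}, {x2}, {x3}, {x4, x5}].

Find clopen sets (U ∈ τ with X ∖ U ∈ τ):
  U = ∅, X ∖ U = {x1, x2, x3, x4, x5} — both open, so U is clopen.
  U = {x1}, X ∖ U = {x2, x3, x4, x5} — both open, so U is clopen.
  U = {x2}, X ∖ U = {x1, x3, x4, x5} — both open, so U is clopen.
  U = {x3}, X ∖ U = {x1, x2, x4, x5} — both open, so U is clopen.
  U = {x1, x2}, X ∖ U = {x3, x4, x5} — both open, so U is clopen.
  U = {x1, x3}, X ∖ U = {x2, x4, x5} — both open, so U is clopen.
  U = {x2, x3}, X ∖ U = {x1, x4, x5} — both open, so U is clopen.
  U = {x4, x5}, X ∖ U = {x1, x2, x3} — both open, so U is clopen.
  U = {x1, x2, x3}, X ∖ U = {x4, x5} — both open, so U is clopen.
  U = {x1, x4, x5}, X ∖ U = {x2, x3} — both open, so U is clopen.
  U = {x2, x4, x5}, X ∖ U = {x1, x3} — both open, so U is clopen.
  U = {x3, x4, x5}, X ∖ U = {x1, x2} — both open, so U is clopen.
  U = {x1, x2, x4, x5}, X ∖ U = {x3} — both open, so U is clopen.
  U = {x1, x3, x4, x5}, X ∖ U = {x2} — both open, so U is clopen.
  U = {x2, x3, x4, x5}, X ∖ U = {x1} — both open, so U is clopen.
  U = {x1, x2, x3, x4, x5}, X ∖ U = ∅ — both open, so U is clopen.
Nontrivial clopen(s) exist: e.g. {x3, x4, x5}. So (X, τ) is disconnected.
Compute connected components by grouping points that agree on all clopens:
  component: {x1}
  component: {x2}
  component: {x3}
  component: {x4, x5}


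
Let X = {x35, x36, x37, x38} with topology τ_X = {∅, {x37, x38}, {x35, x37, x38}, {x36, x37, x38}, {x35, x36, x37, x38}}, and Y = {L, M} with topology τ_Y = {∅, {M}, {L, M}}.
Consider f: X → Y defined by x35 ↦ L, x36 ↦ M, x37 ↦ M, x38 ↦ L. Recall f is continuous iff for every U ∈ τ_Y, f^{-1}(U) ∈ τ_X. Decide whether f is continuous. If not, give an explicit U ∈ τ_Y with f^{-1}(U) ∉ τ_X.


f is NOT continuous.

Compute f^{-1}(U) for each U ∈ τ_Y:
  U = ∅: f^{-1}(U) = ∅ ∈ τ_X ✓.
  U = {M}: f^{-1}(U) = {x36, x37} ∉ τ_X ✗.
  U = {L, M}: f^{-1}(U) = {x35, x36, x37, x38} ∈ τ_X ✓.
Found U = {M} with f^{-1}(U) = {x36, x37} not in τ_X. Therefore f is NOT continuous.


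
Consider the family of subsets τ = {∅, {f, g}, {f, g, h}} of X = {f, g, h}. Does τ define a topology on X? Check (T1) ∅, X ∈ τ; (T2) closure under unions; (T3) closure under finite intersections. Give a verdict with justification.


τ IS a topology on X.

Axiom (T1): ∅ ∈ τ? Yes; X ∈ τ? Yes.
Axiom (T2/T3): check pairwise unions and intersections of members of τ.
All pairwise intersections and unions checked — each lies in τ. Therefore τ satisfies (T1), (T2), (T3): it IS a topology on X.


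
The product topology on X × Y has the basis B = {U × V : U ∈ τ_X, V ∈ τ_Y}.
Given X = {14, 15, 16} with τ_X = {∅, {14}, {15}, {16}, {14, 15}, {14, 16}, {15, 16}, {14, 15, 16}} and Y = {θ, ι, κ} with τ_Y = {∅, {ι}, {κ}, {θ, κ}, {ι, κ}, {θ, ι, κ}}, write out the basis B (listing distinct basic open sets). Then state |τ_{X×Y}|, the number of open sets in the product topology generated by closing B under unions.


Basis B = {∅ × ∅, {14} × {ι}, {14} × {κ}, {15} × {ι}, {15} × {κ}, {16} × {ι}, {16} × {κ}, {14} × {θ, κ}, {14} × {ι, κ}, {14, 15} × {ι}, {14, 16} × {ι}, {14, 15} × {κ}, {14, 16} × {κ}, {15} × {θ, κ}, {15} × {ι, κ}, {15, 16} × {ι}, {15, 16} × {κ}, {16} × {θ, κ}, {16} × {ι, κ}, {14} × {θ, ι, κ}, {14, 15, 16} × {ι}, {14, 15, 16} × {κ}, {15} × {θ, ι, κ}, {16} × {θ, ι, κ}, {14, 15} × {θ, κ}, {14, 16} × {θ, κ}, {14, 15} × {ι, κ}, {14, 16} × {ι, κ}, {15, 16} × {θ, κ}, {15, 16} × {ι, κ}, {14, 15} × {θ, ι, κ}, {14, 16} × {θ, ι, κ}, {14, 15, 16} × {θ, κ}, {14, 15, 16} × {ι, κ}, {15, 16} × {θ, ι, κ}, {14, 15, 16} × {θ, ι, κ}}; |τ_{X×Y}| = 216.

Enumerate products U × V with U ∈ τ_X, V ∈ τ_Y (deduplicated):
  ∅ × ∅ = {} (∅)
  {14} × {ι} = {(14,ι)}
  {14} × {κ} = {(14,κ)}
  {15} × {ι} = {(15,ι)}
  {15} × {κ} = {(15,κ)}
  {16} × {ι} = {(16,ι)}
  {16} × {κ} = {(16,κ)}
  {14} × {θ, κ} = {(14,θ), (14,κ)}
  {14} × {ι, κ} = {(14,ι), (14,κ)}
  {14, 15} × {ι} = {(14,ι), (15,ι)}
  {14, 16} × {ι} = {(14,ι), (16,ι)}
  {14, 15} × {κ} = {(14,κ), (15,κ)}
  {14, 16} × {κ} = {(14,κ), (16,κ)}
  {15} × {θ, κ} = {(15,θ), (15,κ)}
  {15} × {ι, κ} = {(15,ι), (15,κ)}
  {15, 16} × {ι} = {(15,ι), (16,ι)}
  {15, 16} × {κ} = {(15,κ), (16,κ)}
  {16} × {θ, κ} = {(16,θ), (16,κ)}
  {16} × {ι, κ} = {(16,ι), (16,κ)}
  {14} × {θ, ι, κ} = {(14,θ), (14,ι), (14,κ)}
  {14, 15, 16} × {ι} = {(14,ι), (15,ι), (16,ι)}
  {14, 15, 16} × {κ} = {(14,κ), (15,κ), (16,κ)}
  {15} × {θ, ι, κ} = {(15,θ), (15,ι), (15,κ)}
  {16} × {θ, ι, κ} = {(16,θ), (16,ι), (16,κ)}
  {14, 15} × {θ, κ} = {(14,θ), (14,κ), (15,θ), (15,κ)}
  {14, 16} × {θ, κ} = {(14,θ), (14,κ), (16,θ), (16,κ)}
  {14, 15} × {ι, κ} = {(14,ι), (14,κ), (15,ι), (15,κ)}
  {14, 16} × {ι, κ} = {(14,ι), (14,κ), (16,ι), (16,κ)}
  {15, 16} × {θ, κ} = {(15,θ), (15,κ), (16,θ), (16,κ)}
  {15, 16} × {ι, κ} = {(15,ι), (15,κ), (16,ι), (16,κ)}
  {14, 15} × {θ, ι, κ} = {(14,θ), (14,ι), (14,κ), (15,θ), (15,ι), (15,κ)}
  {14, 16} × {θ, ι, κ} = {(14,θ), (14,ι), (14,κ), (16,θ), (16,ι), (16,κ)}
  {14, 15, 16} × {θ, κ} = {(14,θ), (14,κ), (15,θ), (15,κ), (16,θ), (16,κ)}
  {14, 15, 16} × {ι, κ} = {(14,ι), (14,κ), (15,ι), (15,κ), (16,ι), (16,κ)}
  {15, 16} × {θ, ι, κ} = {(15,θ), (15,ι), (15,κ), (16,θ), (16,ι), (16,κ)}
  {14, 15, 16} × {θ, ι, κ} = {(14,θ), (14,ι), (14,κ), (15,θ), (15,ι), (15,κ), (16,θ), (16,ι), (16,κ)}
These 36 distinct sets form the basis B.
Close under arbitrary unions to get τ_{X×Y}; counting gives |τ_{X×Y}| = 216.


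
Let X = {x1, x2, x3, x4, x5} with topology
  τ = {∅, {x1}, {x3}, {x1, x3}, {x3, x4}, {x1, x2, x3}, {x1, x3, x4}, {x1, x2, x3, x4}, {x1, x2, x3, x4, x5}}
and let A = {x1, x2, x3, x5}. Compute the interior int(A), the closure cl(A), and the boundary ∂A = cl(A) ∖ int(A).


int(A) = {x1, x2, x3}, cl(A) = {x1, x2, x3, x4, x5}, ∂A = {x4, x5}.

Closed sets in (X, τ) are complements of opens:
  closed(X, τ) = {∅, {x5}, {x2, x5}, {x4, x5}, {x1, x2, x5}, {x2, x4, x5}, {x1, x2, x4, x5}, {x2, x3, x4, x5}, {x1, x2, x3, x4, x5}}.
int(A) = ⋃ {U ∈ τ : U ⊆ A}. Opens contained in A: ∅, {x1}, {x3}, {x1, x3}, {x1, x2, x3}.
Taking the union of these: int(A) = {x1, x2, x3}.
cl(A) = ⋂ {C closed : A ⊆ C}. Closed sets containing A: {x1, x2, x3, x4, x5}.
Intersecting these: cl(A) = {x1, x2, x3, x4, x5}.
∂A = cl(A) ∖ int(A) = {x1, x2, x3, x4, x5} ∖ {x1, x2, x3} = {x4, x5}.


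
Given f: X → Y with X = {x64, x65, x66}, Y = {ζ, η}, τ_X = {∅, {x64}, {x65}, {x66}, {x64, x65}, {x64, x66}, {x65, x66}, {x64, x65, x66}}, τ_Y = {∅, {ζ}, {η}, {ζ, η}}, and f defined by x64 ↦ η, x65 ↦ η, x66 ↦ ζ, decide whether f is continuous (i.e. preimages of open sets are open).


f IS continuous.

Compute f^{-1}(U) for each U ∈ τ_Y:
  U = ∅: f^{-1}(U) = ∅ ∈ τ_X ✓.
  U = {ζ}: f^{-1}(U) = {x66} ∈ τ_X ✓.
  U = {η}: f^{-1}(U) = {x64, x65} ∈ τ_X ✓.
  U = {ζ, η}: f^{-1}(U) = {x64, x65, x66} ∈ τ_X ✓.
Every preimage lies in τ_X, so f IS continuous.


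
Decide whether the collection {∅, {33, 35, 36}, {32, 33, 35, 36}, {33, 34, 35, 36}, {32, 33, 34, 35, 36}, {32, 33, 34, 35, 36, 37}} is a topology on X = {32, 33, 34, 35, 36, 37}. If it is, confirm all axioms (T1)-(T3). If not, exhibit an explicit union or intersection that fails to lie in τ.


τ IS a topology on X.

Axiom (T1): ∅ ∈ τ? Yes; X ∈ τ? Yes.
Axiom (T2/T3): check pairwise unions and intersections of members of τ.
All pairwise intersections and unions checked — each lies in τ. Therefore τ satisfies (T1), (T2), (T3): it IS a topology on X.


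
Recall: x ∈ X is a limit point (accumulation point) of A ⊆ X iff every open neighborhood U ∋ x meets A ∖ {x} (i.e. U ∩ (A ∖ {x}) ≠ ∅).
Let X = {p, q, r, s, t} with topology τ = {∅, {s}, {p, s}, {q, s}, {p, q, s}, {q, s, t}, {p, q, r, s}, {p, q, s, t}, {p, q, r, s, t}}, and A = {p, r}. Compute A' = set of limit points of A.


A' = {r}

For each x ∈ X, list the open sets U ∈ τ with x ∈ U, then check whether U ∩ (A ∖ {x}) ≠ ∅ for every such U.
  x = p: open {p, s} ∋ x has {p, s} ∩ (A ∖ {p}) = ∅, so x is NOT a limit point.
  x = q: open {q, s} ∋ x has {q, s} ∩ (A ∖ {q}) = ∅, so x is NOT a limit point.
  x = r: opens ∋ x are {p, q, r, s}, {p, q, r, s, t}; each meets A ∖ {r}, so x IS a limit point.
  x = s: open {s} ∋ x has {s} ∩ (A ∖ {s}) = ∅, so x is NOT a limit point.
  x = t: open {q, s, t} ∋ x has {q, s, t} ∩ (A ∖ {t}) = ∅, so x is NOT a limit point.
Collecting: A' = {r}.


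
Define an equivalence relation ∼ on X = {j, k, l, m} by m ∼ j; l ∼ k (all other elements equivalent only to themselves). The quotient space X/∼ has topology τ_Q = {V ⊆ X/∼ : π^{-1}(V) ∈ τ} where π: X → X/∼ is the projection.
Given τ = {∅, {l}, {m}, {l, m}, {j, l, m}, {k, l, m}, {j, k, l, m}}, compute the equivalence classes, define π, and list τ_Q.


X/∼ = {[j=m], [k=l]}; |τ_Q| = 2.

Equivalence classes: [j=m], [k=l].
Quotient map π: X → X/∼ sends j ↦ [j=m], k ↦ [k=l], l ↦ [k=l], m ↦ [j=m].
For each subset V ⊆ X/∼, compute π^{-1}(V) ⊆ X and check whether π^{-1}(V) ∈ τ. V is open in τ_Q iff π^{-1}(V) ∈ τ.
  V = {}: π^{-1}(V) = ∅ ∈ τ ✓.
  V = {[j=m]}: π^{-1}(V) = {j, m} ∉ τ ✗.
  V = {[k=l]}: π^{-1}(V) = {k, l} ∉ τ ✗.
  V = {[j=m], [k=l]}: π^{-1}(V) = {j, k, l, m} ∈ τ ✓.
Open sets in the quotient: τ_Q = {{}, {[j=m], [k=l]}} (2 elements).


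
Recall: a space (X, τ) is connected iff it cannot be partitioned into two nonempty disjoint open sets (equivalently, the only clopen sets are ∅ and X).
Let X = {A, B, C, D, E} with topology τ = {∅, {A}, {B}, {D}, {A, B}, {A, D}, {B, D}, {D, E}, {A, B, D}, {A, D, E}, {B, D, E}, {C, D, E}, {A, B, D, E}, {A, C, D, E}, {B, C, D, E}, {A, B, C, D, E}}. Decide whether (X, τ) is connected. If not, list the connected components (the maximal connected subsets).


(X, τ) is disconnected; components = [{A}, {B}, {C, D, E}].

Find clopen sets (U ∈ τ with X ∖ U ∈ τ):
  U = ∅, X ∖ U = {A, B, C, D, E} — both open, so U is clopen.
  U = {A}, X ∖ U = {B, C, D, E} — both open, so U is clopen.
  U = {B}, X ∖ U = {A, C, D, E} — both open, so U is clopen.
  U = {A, B}, X ∖ U = {C, D, E} — both open, so U is clopen.
  U = {C, D, E}, X ∖ U = {A, B} — both open, so U is clopen.
  U = {A, C, D, E}, X ∖ U = {B} — both open, so U is clopen.
  U = {B, C, D, E}, X ∖ U = {A} — both open, so U is clopen.
  U = {A, B, C, D, E}, X ∖ U = ∅ — both open, so U is clopen.
Nontrivial clopen(s) exist: e.g. {A}. So (X, τ) is disconnected.
Compute connected components by grouping points that agree on all clopens:
  component: {A}
  component: {B}
  component: {C, D, E}


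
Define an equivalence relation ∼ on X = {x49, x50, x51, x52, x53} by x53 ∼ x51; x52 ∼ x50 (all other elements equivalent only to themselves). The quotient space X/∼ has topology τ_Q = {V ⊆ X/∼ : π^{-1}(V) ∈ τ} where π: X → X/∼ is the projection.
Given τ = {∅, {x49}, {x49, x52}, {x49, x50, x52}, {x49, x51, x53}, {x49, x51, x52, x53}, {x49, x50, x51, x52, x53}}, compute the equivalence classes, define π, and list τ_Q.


X/∼ = {[x49], [x50=x52], [x51=x53]}; |τ_Q| = 5.

Equivalence classes: [x49], [x50=x52], [x51=x53].
Quotient map π: X → X/∼ sends x49 ↦ [x49], x50 ↦ [x50=x52], x51 ↦ [x51=x53], x52 ↦ [x50=x52], x53 ↦ [x51=x53].
For each subset V ⊆ X/∼, compute π^{-1}(V) ⊆ X and check whether π^{-1}(V) ∈ τ. V is open in τ_Q iff π^{-1}(V) ∈ τ.
  V = {}: π^{-1}(V) = ∅ ∈ τ ✓.
  V = {[x49]}: π^{-1}(V) = {x49} ∈ τ ✓.
  V = {[x50=x52]}: π^{-1}(V) = {x50, x52} ∉ τ ✗.
  V = {[x49], [x50=x52]}: π^{-1}(V) = {x49, x50, x52} ∈ τ ✓.
  V = {[x51=x53]}: π^{-1}(V) = {x51, x53} ∉ τ ✗.
  V = {[x49], [x51=x53]}: π^{-1}(V) = {x49, x51, x53} ∈ τ ✓.
  V = {[x50=x52], [x51=x53]}: π^{-1}(V) = {x50, x51, x52, x53} ∉ τ ✗.
  V = {[x49], [x50=x52], [x51=x53]}: π^{-1}(V) = {x49, x50, x51, x52, x53} ∈ τ ✓.
Open sets in the quotient: τ_Q = {{}, {[x49]}, {[x49], [x50=x52]}, {[x49], [x51=x53]}, {[x49], [x50=x52], [x51=x53]}} (5 elements).


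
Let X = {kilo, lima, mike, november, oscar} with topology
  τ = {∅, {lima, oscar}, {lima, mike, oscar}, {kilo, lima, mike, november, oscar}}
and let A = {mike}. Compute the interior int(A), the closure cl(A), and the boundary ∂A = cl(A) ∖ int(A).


int(A) = ∅, cl(A) = {kilo, mike, november}, ∂A = {kilo, mike, november}.

Closed sets in (X, τ) are complements of opens:
  closed(X, τ) = {∅, {kilo, november}, {kilo, mike, november}, {kilo, lima, mike, november, oscar}}.
int(A) = ⋃ {U ∈ τ : U ⊆ A}. Opens contained in A: ∅.
Taking the union of these: int(A) = ∅.
cl(A) = ⋂ {C closed : A ⊆ C}. Closed sets containing A: {kilo, mike, november}, {kilo, lima, mike, november, oscar}.
Intersecting these: cl(A) = {kilo, mike, november}.
∂A = cl(A) ∖ int(A) = {kilo, mike, november} ∖ ∅ = {kilo, mike, november}.


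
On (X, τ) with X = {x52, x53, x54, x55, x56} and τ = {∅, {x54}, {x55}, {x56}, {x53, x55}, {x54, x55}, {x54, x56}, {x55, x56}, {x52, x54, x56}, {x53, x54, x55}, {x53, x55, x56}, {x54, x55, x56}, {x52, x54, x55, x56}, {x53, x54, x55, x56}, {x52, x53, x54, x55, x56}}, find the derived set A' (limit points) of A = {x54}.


A' = {x52}

For each x ∈ X, list the open sets U ∈ τ with x ∈ U, then check whether U ∩ (A ∖ {x}) ≠ ∅ for every such U.
  x = x52: opens ∋ x are {x52, x54, x56}, {x52, x54, x55, x56}, {x52, x53, x54, x55, x56}; each meets A ∖ {x52}, so x IS a limit point.
  x = x53: open {x53, x55} ∋ x has {x53, x55} ∩ (A ∖ {x53}) = ∅, so x is NOT a limit point.
  x = x54: open {x54} ∋ x has {x54} ∩ (A ∖ {x54}) = ∅, so x is NOT a limit point.
  x = x55: open {x55} ∋ x has {x55} ∩ (A ∖ {x55}) = ∅, so x is NOT a limit point.
  x = x56: open {x56} ∋ x has {x56} ∩ (A ∖ {x56}) = ∅, so x is NOT a limit point.
Collecting: A' = {x52}.


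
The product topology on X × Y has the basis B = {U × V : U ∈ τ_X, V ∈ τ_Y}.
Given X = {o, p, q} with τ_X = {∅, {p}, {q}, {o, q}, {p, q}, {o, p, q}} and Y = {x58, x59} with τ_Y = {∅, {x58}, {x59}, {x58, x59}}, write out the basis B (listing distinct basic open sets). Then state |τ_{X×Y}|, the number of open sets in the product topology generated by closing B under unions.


Basis B = {∅ × ∅, {p} × {x58}, {p} × {x59}, {q} × {x58}, {q} × {x59}, {o, q} × {x58}, {o, q} × {x59}, {p} × {x58, x59}, {p, q} × {x58}, {p, q} × {x59}, {q} × {x58, x59}, {o, p, q} × {x58}, {o, p, q} × {x59}, {o, q} × {x58, x59}, {p, q} × {x58, x59}, {o, p, q} × {x58, x59}}; |τ_{X×Y}| = 36.

Enumerate products U × V with U ∈ τ_X, V ∈ τ_Y (deduplicated):
  ∅ × ∅ = {} (∅)
  {p} × {x58} = {(p,x58)}
  {p} × {x59} = {(p,x59)}
  {q} × {x58} = {(q,x58)}
  {q} × {x59} = {(q,x59)}
  {o, q} × {x58} = {(o,x58), (q,x58)}
  {o, q} × {x59} = {(o,x59), (q,x59)}
  {p} × {x58, x59} = {(p,x58), (p,x59)}
  {p, q} × {x58} = {(p,x58), (q,x58)}
  {p, q} × {x59} = {(p,x59), (q,x59)}
  {q} × {x58, x59} = {(q,x58), (q,x59)}
  {o, p, q} × {x58} = {(o,x58), (p,x58), (q,x58)}
  {o, p, q} × {x59} = {(o,x59), (p,x59), (q,x59)}
  {o, q} × {x58, x59} = {(o,x58), (o,x59), (q,x58), (q,x59)}
  {p, q} × {x58, x59} = {(p,x58), (p,x59), (q,x58), (q,x59)}
  {o, p, q} × {x58, x59} = {(o,x58), (o,x59), (p,x58), (p,x59), (q,x58), (q,x59)}
These 16 distinct sets form the basis B.
Close under arbitrary unions to get τ_{X×Y}; counting gives |τ_{X×Y}| = 36.


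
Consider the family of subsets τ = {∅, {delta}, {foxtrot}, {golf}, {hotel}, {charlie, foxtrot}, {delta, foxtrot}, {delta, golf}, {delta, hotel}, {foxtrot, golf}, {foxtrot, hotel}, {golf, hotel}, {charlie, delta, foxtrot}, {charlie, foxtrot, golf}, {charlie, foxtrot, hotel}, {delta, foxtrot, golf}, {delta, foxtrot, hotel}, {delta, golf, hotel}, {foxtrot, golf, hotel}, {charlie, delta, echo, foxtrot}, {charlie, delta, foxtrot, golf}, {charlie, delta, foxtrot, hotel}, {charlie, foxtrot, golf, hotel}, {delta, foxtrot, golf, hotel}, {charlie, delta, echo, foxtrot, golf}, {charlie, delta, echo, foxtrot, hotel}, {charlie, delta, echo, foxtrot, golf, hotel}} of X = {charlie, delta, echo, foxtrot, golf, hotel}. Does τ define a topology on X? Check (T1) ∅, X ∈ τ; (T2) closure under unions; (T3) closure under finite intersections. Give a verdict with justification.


τ is NOT a topology on X.

Axiom (T1): ∅ ∈ τ? Yes; X ∈ τ? Yes.
Axiom (T2/T3): check pairwise unions and intersections of members of τ.
Counterexample for (T2): {delta} ∪ {charlie, foxtrot, golf, hotel} = {charlie, delta, foxtrot, golf, hotel} ∉ τ. Therefore τ is NOT a topology.


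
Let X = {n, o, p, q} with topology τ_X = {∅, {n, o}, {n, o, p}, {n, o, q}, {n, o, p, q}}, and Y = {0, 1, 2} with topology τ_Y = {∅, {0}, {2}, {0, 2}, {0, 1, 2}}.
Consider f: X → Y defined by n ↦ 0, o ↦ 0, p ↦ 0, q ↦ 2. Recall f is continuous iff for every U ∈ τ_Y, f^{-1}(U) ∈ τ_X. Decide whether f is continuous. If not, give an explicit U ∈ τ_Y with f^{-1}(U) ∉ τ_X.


f is NOT continuous.

Compute f^{-1}(U) for each U ∈ τ_Y:
  U = ∅: f^{-1}(U) = ∅ ∈ τ_X ✓.
  U = {0}: f^{-1}(U) = {n, o, p} ∈ τ_X ✓.
  U = {2}: f^{-1}(U) = {q} ∉ τ_X ✗.
  U = {0, 2}: f^{-1}(U) = {n, o, p, q} ∈ τ_X ✓.
  U = {0, 1, 2}: f^{-1}(U) = {n, o, p, q} ∈ τ_X ✓.
Found U = {2} with f^{-1}(U) = {q} not in τ_X. Therefore f is NOT continuous.


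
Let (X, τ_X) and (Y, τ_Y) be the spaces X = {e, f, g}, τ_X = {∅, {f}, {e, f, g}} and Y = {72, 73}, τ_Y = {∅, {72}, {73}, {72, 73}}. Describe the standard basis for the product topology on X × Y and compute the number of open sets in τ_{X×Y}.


Basis B = {∅ × ∅, {f} × {72}, {f} × {73}, {f} × {72, 73}, {e, f, g} × {72}, {e, f, g} × {73}, {e, f, g} × {72, 73}}; |τ_{X×Y}| = 9.

Enumerate products U × V with U ∈ τ_X, V ∈ τ_Y (deduplicated):
  ∅ × ∅ = {} (∅)
  {f} × {72} = {(f,72)}
  {f} × {73} = {(f,73)}
  {f} × {72, 73} = {(f,72), (f,73)}
  {e, f, g} × {72} = {(e,72), (f,72), (g,72)}
  {e, f, g} × {73} = {(e,73), (f,73), (g,73)}
  {e, f, g} × {72, 73} = {(e,72), (e,73), (f,72), (f,73), (g,72), (g,73)}
These 7 distinct sets form the basis B.
Close under arbitrary unions to get τ_{X×Y}; counting gives |τ_{X×Y}| = 9.


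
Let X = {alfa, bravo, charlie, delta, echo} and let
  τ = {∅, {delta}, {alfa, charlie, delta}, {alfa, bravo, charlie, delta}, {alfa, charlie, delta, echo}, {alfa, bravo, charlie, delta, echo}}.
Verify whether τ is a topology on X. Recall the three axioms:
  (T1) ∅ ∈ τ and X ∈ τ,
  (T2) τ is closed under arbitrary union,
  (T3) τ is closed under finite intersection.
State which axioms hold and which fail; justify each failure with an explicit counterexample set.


τ IS a topology on X.

Axiom (T1): ∅ ∈ τ? Yes; X ∈ τ? Yes.
Axiom (T2/T3): check pairwise unions and intersections of members of τ.
All pairwise intersections and unions checked — each lies in τ. Therefore τ satisfies (T1), (T2), (T3): it IS a topology on X.


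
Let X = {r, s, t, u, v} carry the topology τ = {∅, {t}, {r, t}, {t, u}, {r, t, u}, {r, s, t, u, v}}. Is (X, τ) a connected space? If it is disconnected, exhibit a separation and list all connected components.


(X, τ) is connected.

Find clopen sets (U ∈ τ with X ∖ U ∈ τ):
  U = ∅, X ∖ U = {r, s, t, u, v} — both open, so U is clopen.
  U = {r, s, t, u, v}, X ∖ U = ∅ — both open, so U is clopen.
Only trivial clopens (∅ and X) exist, so (X, τ) is connected.
Compute connected components by grouping points that agree on all clopens:
  component: {r, s, t, u, v}


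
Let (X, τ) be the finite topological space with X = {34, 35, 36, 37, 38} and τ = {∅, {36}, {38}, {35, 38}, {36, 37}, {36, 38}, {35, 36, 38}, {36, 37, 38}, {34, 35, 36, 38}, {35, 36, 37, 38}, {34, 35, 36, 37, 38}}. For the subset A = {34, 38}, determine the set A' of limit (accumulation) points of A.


A' = {34, 35}

For each x ∈ X, list the open sets U ∈ τ with x ∈ U, then check whether U ∩ (A ∖ {x}) ≠ ∅ for every such U.
  x = 34: opens ∋ x are {34, 35, 36, 38}, {34, 35, 36, 37, 38}; each meets A ∖ {34}, so x IS a limit point.
  x = 35: opens ∋ x are {35, 38}, {35, 36, 38}, {34, 35, 36, 38}, {35, 36, 37, 38}, {34, 35, 36, 37, 38}; each meets A ∖ {35}, so x IS a limit point.
  x = 36: open {36} ∋ x has {36} ∩ (A ∖ {36}) = ∅, so x is NOT a limit point.
  x = 37: open {36, 37} ∋ x has {36, 37} ∩ (A ∖ {37}) = ∅, so x is NOT a limit point.
  x = 38: open {38} ∋ x has {38} ∩ (A ∖ {38}) = ∅, so x is NOT a limit point.
Collecting: A' = {34, 35}.


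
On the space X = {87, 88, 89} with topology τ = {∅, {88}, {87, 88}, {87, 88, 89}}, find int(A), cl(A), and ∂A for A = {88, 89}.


int(A) = {88}, cl(A) = {87, 88, 89}, ∂A = {87, 89}.

Closed sets in (X, τ) are complements of opens:
  closed(X, τ) = {∅, {89}, {87, 89}, {87, 88, 89}}.
int(A) = ⋃ {U ∈ τ : U ⊆ A}. Opens contained in A: ∅, {88}.
Taking the union of these: int(A) = {88}.
cl(A) = ⋂ {C closed : A ⊆ C}. Closed sets containing A: {87, 88, 89}.
Intersecting these: cl(A) = {87, 88, 89}.
∂A = cl(A) ∖ int(A) = {87, 88, 89} ∖ {88} = {87, 89}.


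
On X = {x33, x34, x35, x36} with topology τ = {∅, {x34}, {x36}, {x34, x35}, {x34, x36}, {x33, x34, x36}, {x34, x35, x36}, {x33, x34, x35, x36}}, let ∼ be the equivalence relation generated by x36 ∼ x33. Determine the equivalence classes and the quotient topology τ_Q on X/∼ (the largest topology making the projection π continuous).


X/∼ = {[x33=x36], [x34], [x35]}; |τ_Q| = 5.

Equivalence classes: [x33=x36], [x34], [x35].
Quotient map π: X → X/∼ sends x33 ↦ [x33=x36], x34 ↦ [x34], x35 ↦ [x35], x36 ↦ [x33=x36].
For each subset V ⊆ X/∼, compute π^{-1}(V) ⊆ X and check whether π^{-1}(V) ∈ τ. V is open in τ_Q iff π^{-1}(V) ∈ τ.
  V = {}: π^{-1}(V) = ∅ ∈ τ ✓.
  V = {[x33=x36]}: π^{-1}(V) = {x33, x36} ∉ τ ✗.
  V = {[x34]}: π^{-1}(V) = {x34} ∈ τ ✓.
  V = {[x33=x36], [x34]}: π^{-1}(V) = {x33, x34, x36} ∈ τ ✓.
  V = {[x35]}: π^{-1}(V) = {x35} ∉ τ ✗.
  V = {[x33=x36], [x35]}: π^{-1}(V) = {x33, x35, x36} ∉ τ ✗.
  V = {[x34], [x35]}: π^{-1}(V) = {x34, x35} ∈ τ ✓.
  V = {[x33=x36], [x34], [x35]}: π^{-1}(V) = {x33, x34, x35, x36} ∈ τ ✓.
Open sets in the quotient: τ_Q = {{}, {[x34]}, {[x33=x36], [x34]}, {[x34], [x35]}, {[x33=x36], [x34], [x35]}} (5 elements).
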